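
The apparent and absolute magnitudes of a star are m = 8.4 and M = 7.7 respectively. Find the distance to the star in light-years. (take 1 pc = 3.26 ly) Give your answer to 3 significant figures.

d ≈ 45.0 ly

Distance modulus: m − M = 8.4 − (7.7) = 0.700
m − M = 5 log₁₀ d − 5
log₁₀ d = (m − M)/5 + 1 = 1.1400
d = 10^1.1400 = 13.80 pc
= 45.00 ly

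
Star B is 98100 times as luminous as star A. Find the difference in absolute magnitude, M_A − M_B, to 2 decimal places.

M_A − M_B ≈ 12.48

Pogson: ΔM = −2.5 log₁₀(ratio) = −2.5 log₁₀(98100) = −2.5 × 4.9917 = -12.479
Star B is brighter so has the smaller magnitude: M_A − M_B is positive.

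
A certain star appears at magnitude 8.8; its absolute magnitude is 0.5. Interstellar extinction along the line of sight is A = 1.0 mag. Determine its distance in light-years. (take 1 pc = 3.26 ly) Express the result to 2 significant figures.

d ≈ 940 ly

m − M = 5 log₁₀(d/10 pc) + A  ⇒  8.8 − (0.5) − 1.0 = 5 log₁₀(d/10)
7.300 = 5 log₁₀(d/10)
log₁₀ d = (m − M − A)/5 + 1 = 2.4600
d = 10^2.4600 = 288.4 pc
= 940.2 ly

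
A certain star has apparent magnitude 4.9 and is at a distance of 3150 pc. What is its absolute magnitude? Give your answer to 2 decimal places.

M ≈ -7.59

5 log₁₀(d/10 pc) = 5 log₁₀(3150) − 5 = 12.492
M = m − 5 log₁₀(d/10) = 4.9 − 12.492 = -7.592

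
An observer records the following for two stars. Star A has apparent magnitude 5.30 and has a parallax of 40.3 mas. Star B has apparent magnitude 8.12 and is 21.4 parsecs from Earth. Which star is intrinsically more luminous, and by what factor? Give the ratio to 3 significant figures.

Star A is more luminous, by a factor of 18.1.

Star A: p = 40.3 mas = 0.0403″ → d = 1/p = 24.81 pc
Star A: M = m − 5 log₁₀ d + 5 = 5.30 − 5·1.3947 + 5 = 3.327
Star B: M = m − 5 log₁₀ d + 5 = 8.12 − 5·1.3304 + 5 = 6.468
ΔM = M_A − M_B = 3.327 − (6.468) = -3.141; smaller M is more luminous → Star A.
L ratio = 10^(0.4 |ΔM|) = 10^1.257 = 18.05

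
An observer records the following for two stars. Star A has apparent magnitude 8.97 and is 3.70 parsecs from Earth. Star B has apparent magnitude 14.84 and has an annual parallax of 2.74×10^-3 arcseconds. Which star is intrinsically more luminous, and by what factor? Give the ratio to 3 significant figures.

Star B is more luminous, by a factor of 43.7.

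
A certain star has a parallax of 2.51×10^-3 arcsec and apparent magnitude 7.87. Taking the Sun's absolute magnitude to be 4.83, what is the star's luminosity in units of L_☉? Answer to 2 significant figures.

L/L_☉ ≈ 97

d = 1/p = 1/2.51×10^-3″ = 398.4 pc
M = m − 5 log₁₀ d + 5 = 7.87 − 5·2.6003 + 5 = -0.132
M − M_☉ = -0.132 − 4.83 = -4.962
L/L_☉ = 10^(−0.4 × -4.962) = 96.53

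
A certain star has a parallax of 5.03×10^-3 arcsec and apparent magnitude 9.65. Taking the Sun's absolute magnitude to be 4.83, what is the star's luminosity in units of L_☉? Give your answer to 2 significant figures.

d = 1/p = 1/5.03×10^-3″ = 198.8 pc
M = m − 5 log₁₀ d + 5 = 9.65 − 5·2.2984 + 5 = 3.158
M − M_☉ = 3.158 − 4.83 = -1.672
L/L_☉ = 10^(−0.4 × -1.672) = 4.665

L/L_☉ ≈ 4.7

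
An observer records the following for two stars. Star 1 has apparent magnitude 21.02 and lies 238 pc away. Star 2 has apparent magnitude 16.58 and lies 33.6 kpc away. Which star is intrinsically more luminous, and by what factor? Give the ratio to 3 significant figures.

Star 2 is more luminous, by a factor of 1.19×10^6.

Star 1: M = m − 5 log₁₀ d + 5 = 21.02 − 5·2.3766 + 5 = 14.137
Star 2: d = 33.6 kpc = 33600 pc
Star 2: M = m − 5 log₁₀ d + 5 = 16.58 − 5·4.5263 + 5 = -1.052
ΔM = M_1 − M_2 = 14.137 − (-1.052) = 15.189; smaller M is more luminous → Star 2.
L ratio = 10^(0.4 |ΔM|) = 10^6.076 = 1.190×10^6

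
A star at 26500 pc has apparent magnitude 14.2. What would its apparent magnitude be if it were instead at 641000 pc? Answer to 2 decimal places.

Flux ∝ 1/d², so Δm = 5 log₁₀(d₂/d₁) = 5 log₁₀(641000/26500) = 6.918
m₂ = m₁ + Δm = 14.2 + (6.918) = 21.118

m ≈ 21.12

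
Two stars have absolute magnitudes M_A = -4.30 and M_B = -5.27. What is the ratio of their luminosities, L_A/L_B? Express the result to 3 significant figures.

L_A/L_B ≈ 0.409

ΔM = M_A − M_B = 0.97
L_A/L_B = 10^(−0.4 ΔM) = 10^-0.388 = 0.4093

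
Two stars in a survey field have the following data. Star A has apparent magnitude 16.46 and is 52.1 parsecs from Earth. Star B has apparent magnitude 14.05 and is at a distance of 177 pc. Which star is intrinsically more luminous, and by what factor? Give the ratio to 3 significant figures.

Star B is more luminous, by a factor of 106.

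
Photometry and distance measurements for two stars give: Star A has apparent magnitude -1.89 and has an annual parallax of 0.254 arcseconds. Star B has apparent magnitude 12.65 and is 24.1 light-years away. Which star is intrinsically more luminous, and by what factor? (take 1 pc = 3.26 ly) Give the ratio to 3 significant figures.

Star A is more luminous, by a factor of 186000.

Star A: d = 1/p = 1/0.254″ = 3.937 pc
Star A: M = m − 5 log₁₀ d + 5 = -1.89 − 5·0.5952 + 5 = 0.134
Star B: d = 24.1 ly / 3.26 = 7.393 pc
Star B: M = m − 5 log₁₀ d + 5 = 12.65 − 5·0.8688 + 5 = 13.306
ΔM = M_A − M_B = 0.134 − (13.306) = -13.172; smaller M is more luminous → Star A.
L ratio = 10^(0.4 |ΔM|) = 10^5.269 = 185700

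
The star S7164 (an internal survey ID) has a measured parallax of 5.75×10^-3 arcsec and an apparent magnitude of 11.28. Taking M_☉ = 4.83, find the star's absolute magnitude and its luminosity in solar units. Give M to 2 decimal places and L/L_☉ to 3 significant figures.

d = 1/p = 1/5.75×10^-3″ = 173.9 pc
M = m − 5 log₁₀ d + 5 = 11.28 − 5·2.2403 + 5 = 5.078
M − M_☉ = 5.078 − 4.83 = 0.248
L/L_☉ = 10^(−0.4 × 0.248) = 0.7955

M ≈ 5.08; L/L_☉ ≈ 0.796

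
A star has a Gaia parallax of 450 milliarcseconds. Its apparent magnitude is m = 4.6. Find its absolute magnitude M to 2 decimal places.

p = 450 mas = 0.450″ → d = 1/p = 2.222 pc
5 log₁₀(d/10 pc) = 5 log₁₀(2.222) − 5 = -3.266
M = m − 5 log₁₀(d/10) = 4.6 + 3.266 = 7.866

M ≈ 7.87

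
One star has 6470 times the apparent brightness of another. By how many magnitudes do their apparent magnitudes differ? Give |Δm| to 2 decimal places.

|Δm| ≈ 9.53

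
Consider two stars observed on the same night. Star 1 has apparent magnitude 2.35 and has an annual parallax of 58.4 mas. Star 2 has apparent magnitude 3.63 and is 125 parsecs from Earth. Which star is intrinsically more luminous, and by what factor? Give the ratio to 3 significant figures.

Star 2 is more luminous, by a factor of 16.4.

Star 1: p = 58.4 mas = 0.0584″ → d = 1/p = 17.12 pc
Star 1: M = m − 5 log₁₀ d + 5 = 2.35 − 5·1.2336 + 5 = 1.182
Star 2: M = m − 5 log₁₀ d + 5 = 3.63 − 5·2.0969 + 5 = -1.855
ΔM = M_1 − M_2 = 1.182 − (-1.855) = 3.037; smaller M is more luminous → Star 2.
L ratio = 10^(0.4 |ΔM|) = 10^1.215 = 16.39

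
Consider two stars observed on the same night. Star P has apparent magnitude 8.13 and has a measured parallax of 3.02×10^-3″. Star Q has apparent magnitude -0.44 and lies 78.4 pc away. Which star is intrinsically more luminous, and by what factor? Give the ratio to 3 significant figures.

Star P: d = 1/p = 1/3.02×10^-3″ = 331.1 pc
Star P: M = m − 5 log₁₀ d + 5 = 8.13 − 5·2.5200 + 5 = 0.530
Star Q: M = m − 5 log₁₀ d + 5 = -0.44 − 5·1.8943 + 5 = -4.912
ΔM = M_P − M_Q = 0.530 − (-4.912) = 5.442; smaller M is more luminous → Star Q.
L ratio = 10^(0.4 |ΔM|) = 10^2.177 = 150.2

Star Q is more luminous, by a factor of 150.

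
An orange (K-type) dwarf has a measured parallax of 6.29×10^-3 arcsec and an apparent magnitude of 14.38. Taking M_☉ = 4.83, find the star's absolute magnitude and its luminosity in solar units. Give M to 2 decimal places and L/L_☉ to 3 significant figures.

M ≈ 8.37; L/L_☉ ≈ 0.0383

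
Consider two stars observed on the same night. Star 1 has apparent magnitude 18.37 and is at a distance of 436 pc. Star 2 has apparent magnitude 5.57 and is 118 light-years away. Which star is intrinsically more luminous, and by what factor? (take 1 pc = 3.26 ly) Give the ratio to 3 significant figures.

Star 1: M = m − 5 log₁₀ d + 5 = 18.37 − 5·2.6395 + 5 = 10.173
Star 2: d = 118 ly / 3.26 = 36.20 pc
Star 2: M = m − 5 log₁₀ d + 5 = 5.57 − 5·1.5587 + 5 = 2.777
ΔM = M_1 − M_2 = 10.173 − (2.777) = 7.396; smaller M is more luminous → Star 2.
L ratio = 10^(0.4 |ΔM|) = 10^2.958 = 908.6

Star 2 is more luminous, by a factor of 909.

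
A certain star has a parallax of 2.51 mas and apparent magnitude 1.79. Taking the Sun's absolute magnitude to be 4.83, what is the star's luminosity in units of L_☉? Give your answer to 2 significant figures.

L/L_☉ ≈ 26000

d = 1/p = 1000/2.51 mas = 398.4 pc
M = m − 5 log₁₀ d + 5 = 1.79 − 5·2.6003 + 5 = -6.212
M − M_☉ = -6.212 − 4.83 = -11.042
L/L_☉ = 10^(−0.4 × -11.042) = 26100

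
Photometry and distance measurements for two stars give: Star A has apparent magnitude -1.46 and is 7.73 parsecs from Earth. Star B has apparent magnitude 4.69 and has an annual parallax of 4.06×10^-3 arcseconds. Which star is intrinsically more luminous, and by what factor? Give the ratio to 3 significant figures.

Star A: M = m − 5 log₁₀ d + 5 = -1.46 − 5·0.8882 + 5 = -0.901
Star B: d = 1/p = 1/4.06×10^-3″ = 246.3 pc
Star B: M = m − 5 log₁₀ d + 5 = 4.69 − 5·2.3915 + 5 = -2.267
ΔM = M_A − M_B = -0.901 − (-2.267) = 1.366; smaller M is more luminous → Star B.
L ratio = 10^(0.4 |ΔM|) = 10^0.547 = 3.520

Star B is more luminous, by a factor of 3.52.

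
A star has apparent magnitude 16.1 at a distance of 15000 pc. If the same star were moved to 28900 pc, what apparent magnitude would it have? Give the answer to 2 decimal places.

m ≈ 17.52

Flux ∝ 1/d², so Δm = 5 log₁₀(d₂/d₁) = 5 log₁₀(28900/15000) = 1.424
m₂ = m₁ + Δm = 16.1 + (1.424) = 17.524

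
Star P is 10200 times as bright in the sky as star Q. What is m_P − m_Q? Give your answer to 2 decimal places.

m_P − m_Q ≈ -10.02

Pogson: Δm = −2.5 log₁₀(ratio) = −2.5 log₁₀(10200) = −2.5 × 4.0086 = -10.022
Star P is brighter, so it has the smaller magnitude: the difference is negative.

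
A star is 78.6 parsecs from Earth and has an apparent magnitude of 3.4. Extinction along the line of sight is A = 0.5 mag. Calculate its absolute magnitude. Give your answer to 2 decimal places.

M ≈ -1.58

5 log₁₀(d/10 pc) = 5 log₁₀(78.60) − 5 = 4.477
M = m − 5 log₁₀(d/10) − A = 3.4 − 4.477 − 0.5 = -1.577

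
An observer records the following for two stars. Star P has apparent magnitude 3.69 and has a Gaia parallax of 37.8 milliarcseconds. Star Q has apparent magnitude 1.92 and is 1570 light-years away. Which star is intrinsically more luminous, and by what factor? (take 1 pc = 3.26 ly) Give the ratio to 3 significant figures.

Star Q is more luminous, by a factor of 1690.

Star P: p = 37.8 mas = 0.0378″ → d = 1/p = 26.46 pc
Star P: M = m − 5 log₁₀ d + 5 = 3.69 − 5·1.4225 + 5 = 1.577
Star Q: d = 1570 ly / 3.26 = 481.6 pc
Star Q: M = m − 5 log₁₀ d + 5 = 1.92 − 5·2.6827 + 5 = -6.493
ΔM = M_P − M_Q = 1.577 − (-6.493) = 8.071; smaller M is more luminous → Star Q.
L ratio = 10^(0.4 |ΔM|) = 10^3.228 = 1692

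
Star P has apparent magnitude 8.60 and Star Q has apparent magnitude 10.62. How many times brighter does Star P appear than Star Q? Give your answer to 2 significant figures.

6.4

Magnitude difference = -2.02
Flux ratio = 10^(−0.4 Δm) = 10^(−0.4 × -2.02) = 10^0.808 = 6.427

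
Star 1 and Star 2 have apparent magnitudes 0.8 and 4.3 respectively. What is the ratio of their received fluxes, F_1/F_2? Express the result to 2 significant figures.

F_1/F_2 ≈ 25

Δm = 0.8 − (4.3) = -3.5
Flux ratio = 10^(−0.4 Δm) = 10^(−0.4 × -3.5) = 10^1.400 = 25.12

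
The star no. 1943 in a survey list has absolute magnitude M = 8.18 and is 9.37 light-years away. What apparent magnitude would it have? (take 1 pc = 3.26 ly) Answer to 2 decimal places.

m ≈ 5.47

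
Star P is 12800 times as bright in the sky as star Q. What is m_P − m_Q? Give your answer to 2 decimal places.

m_P − m_Q ≈ -10.27

Pogson: Δm = −2.5 log₁₀(ratio) = −2.5 log₁₀(12800) = −2.5 × 4.1072 = -10.268
Star P is brighter, so it has the smaller magnitude: the difference is negative.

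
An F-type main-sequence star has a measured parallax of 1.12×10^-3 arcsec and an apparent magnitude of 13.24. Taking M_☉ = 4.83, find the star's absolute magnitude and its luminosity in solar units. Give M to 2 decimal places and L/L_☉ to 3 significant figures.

d = 1/p = 1/1.12×10^-3″ = 892.9 pc
M = m − 5 log₁₀ d + 5 = 13.24 − 5·2.9508 + 5 = 3.486
M − M_☉ = 3.486 − 4.83 = -1.344
L/L_☉ = 10^(−0.4 × -1.344) = 3.448

M ≈ 3.49; L/L_☉ ≈ 3.45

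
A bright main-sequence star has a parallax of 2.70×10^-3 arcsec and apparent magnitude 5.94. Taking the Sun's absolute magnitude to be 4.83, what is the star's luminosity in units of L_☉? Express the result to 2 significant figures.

L/L_☉ ≈ 490

d = 1/p = 1/2.70×10^-3″ = 370.4 pc
M = m − 5 log₁₀ d + 5 = 5.94 − 5·2.5686 + 5 = -1.903
M − M_☉ = -1.903 − 4.83 = -6.733
L/L_☉ = 10^(−0.4 × -6.733) = 493.5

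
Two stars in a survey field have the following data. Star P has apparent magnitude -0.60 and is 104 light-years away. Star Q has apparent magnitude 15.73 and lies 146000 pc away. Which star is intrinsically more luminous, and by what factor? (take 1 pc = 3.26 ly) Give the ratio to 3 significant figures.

Star P: d = 104 ly / 3.26 = 31.90 pc
Star P: M = m − 5 log₁₀ d + 5 = -0.60 − 5·1.5038 + 5 = -3.119
Star Q: M = m − 5 log₁₀ d + 5 = 15.73 − 5·5.1644 + 5 = -5.092
ΔM = M_P − M_Q = -3.119 − (-5.092) = 1.973; smaller M is more luminous → Star Q.
L ratio = 10^(0.4 |ΔM|) = 10^0.789 = 6.153

Star Q is more luminous, by a factor of 6.15.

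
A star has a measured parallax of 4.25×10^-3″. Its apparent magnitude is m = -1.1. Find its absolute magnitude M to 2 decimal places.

M ≈ -7.96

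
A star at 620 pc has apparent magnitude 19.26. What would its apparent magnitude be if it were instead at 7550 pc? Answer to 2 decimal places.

Flux ∝ 1/d², so Δm = 5 log₁₀(d₂/d₁) = 5 log₁₀(7550/620) = 5.428
m₂ = m₁ + Δm = 19.26 + (5.428) = 24.688

m ≈ 24.69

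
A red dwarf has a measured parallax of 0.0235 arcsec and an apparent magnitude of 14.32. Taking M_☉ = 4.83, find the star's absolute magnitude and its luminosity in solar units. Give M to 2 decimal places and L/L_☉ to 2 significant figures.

d = 1/p = 1/0.0235″ = 42.55 pc
M = m − 5 log₁₀ d + 5 = 14.32 − 5·1.6289 + 5 = 11.175
M − M_☉ = 11.175 − 4.83 = 6.345
L/L_☉ = 10^(−0.4 × 6.345) = 2.896×10^-3

M ≈ 11.18; L/L_☉ ≈ 2.9×10^-3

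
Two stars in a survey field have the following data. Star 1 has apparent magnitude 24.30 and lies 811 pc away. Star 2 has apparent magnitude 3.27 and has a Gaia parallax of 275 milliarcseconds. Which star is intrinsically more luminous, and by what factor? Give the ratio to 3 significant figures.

Star 2 is more luminous, by a factor of 5190.

Star 1: M = m − 5 log₁₀ d + 5 = 24.30 − 5·2.9090 + 5 = 14.755
Star 2: p = 275 mas = 0.275″ → d = 1/p = 3.636 pc
Star 2: M = m − 5 log₁₀ d + 5 = 3.27 − 5·0.5607 + 5 = 5.467
ΔM = M_1 − M_2 = 14.755 − (5.467) = 9.288; smaller M is more luminous → Star 2.
L ratio = 10^(0.4 |ΔM|) = 10^3.715 = 5192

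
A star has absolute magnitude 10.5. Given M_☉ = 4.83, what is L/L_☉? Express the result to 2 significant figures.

L/L_☉ ≈ 5.4×10^-3

M − M_☉ = 10.5 − 4.83 = 5.670
L/L_☉ = 10^(−0.4 (M − M_☉)) = 10^-2.268 = 5.395×10^-3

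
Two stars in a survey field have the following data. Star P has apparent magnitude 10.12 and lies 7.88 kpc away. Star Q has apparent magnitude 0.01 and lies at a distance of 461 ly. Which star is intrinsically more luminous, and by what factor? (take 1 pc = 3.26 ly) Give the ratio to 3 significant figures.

Star Q is more luminous, by a factor of 3.56.

Star P: d = 7.88 kpc = 7880 pc
Star P: M = m − 5 log₁₀ d + 5 = 10.12 − 5·3.8965 + 5 = -4.363
Star Q: d = 461 ly / 3.26 = 141.4 pc
Star Q: M = m − 5 log₁₀ d + 5 = 0.01 − 5·2.1505 + 5 = -5.742
ΔM = M_P − M_Q = -4.363 − (-5.742) = 1.380; smaller M is more luminous → Star Q.
L ratio = 10^(0.4 |ΔM|) = 10^0.552 = 3.564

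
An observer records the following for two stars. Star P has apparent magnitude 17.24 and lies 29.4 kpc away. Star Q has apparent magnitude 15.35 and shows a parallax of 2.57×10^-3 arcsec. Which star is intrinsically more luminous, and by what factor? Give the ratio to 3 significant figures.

Star P: d = 29.4 kpc = 29400 pc
Star P: M = m − 5 log₁₀ d + 5 = 17.24 − 5·4.4683 + 5 = -0.102
Star Q: d = 1/p = 1/2.57×10^-3″ = 389.1 pc
Star Q: M = m − 5 log₁₀ d + 5 = 15.35 − 5·2.5901 + 5 = 7.400
ΔM = M_P − M_Q = -0.102 − (7.400) = -7.501; smaller M is more luminous → Star P.
L ratio = 10^(0.4 |ΔM|) = 10^3.001 = 1001

Star P is more luminous, by a factor of 1000.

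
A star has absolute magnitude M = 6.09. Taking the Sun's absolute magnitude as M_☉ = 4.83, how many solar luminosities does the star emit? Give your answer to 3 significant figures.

M − M_☉ = 6.09 − 4.83 = 1.260
L/L_☉ = 10^(−0.4 (M − M_☉)) = 10^-0.504 = 0.3133

L/L_☉ ≈ 0.313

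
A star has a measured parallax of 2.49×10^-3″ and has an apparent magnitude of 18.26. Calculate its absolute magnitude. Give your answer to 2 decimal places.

d = 1/p = 1/2.49×10^-3″ = 401.6 pc
5 log₁₀(d/10 pc) = 5 log₁₀(401.6) − 5 = 8.019
M = m − 5 log₁₀(d/10) = 18.26 − 8.019 = 10.241

M ≈ 10.24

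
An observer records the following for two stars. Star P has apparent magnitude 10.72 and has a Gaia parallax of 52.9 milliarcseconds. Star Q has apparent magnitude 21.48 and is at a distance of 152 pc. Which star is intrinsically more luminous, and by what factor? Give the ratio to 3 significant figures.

Star P is more luminous, by a factor of 311.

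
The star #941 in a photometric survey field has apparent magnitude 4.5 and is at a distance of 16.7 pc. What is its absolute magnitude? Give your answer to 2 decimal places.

5 log₁₀(d/10 pc) = 5 log₁₀(16.70) − 5 = 1.114
M = m − 5 log₁₀(d/10) = 4.5 − 1.114 = 3.386

M ≈ 3.39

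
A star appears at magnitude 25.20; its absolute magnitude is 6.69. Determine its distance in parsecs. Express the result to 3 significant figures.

d ≈ 50400 pc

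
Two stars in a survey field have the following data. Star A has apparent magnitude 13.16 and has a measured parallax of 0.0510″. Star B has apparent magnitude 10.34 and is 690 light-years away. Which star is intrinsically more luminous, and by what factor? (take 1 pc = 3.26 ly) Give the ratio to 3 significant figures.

Star B is more luminous, by a factor of 1560.

Star A: d = 1/p = 1/0.0510″ = 19.61 pc
Star A: M = m − 5 log₁₀ d + 5 = 13.16 − 5·1.2924 + 5 = 11.698
Star B: d = 690 ly / 3.26 = 211.7 pc
Star B: M = m − 5 log₁₀ d + 5 = 10.34 − 5·2.3256 + 5 = 3.712
ΔM = M_A − M_B = 11.698 − (3.712) = 7.986; smaller M is more luminous → Star B.
L ratio = 10^(0.4 |ΔM|) = 10^3.194 = 1565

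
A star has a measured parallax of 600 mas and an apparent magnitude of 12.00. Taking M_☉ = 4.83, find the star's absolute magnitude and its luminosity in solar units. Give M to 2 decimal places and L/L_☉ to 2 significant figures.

M ≈ 15.89; L/L_☉ ≈ 3.8×10^-5

d = 1/p = 1000/600 mas = 1.667 pc
M = m − 5 log₁₀ d + 5 = 12.00 − 5·0.2218 + 5 = 15.891
M − M_☉ = 15.891 − 4.83 = 11.061
L/L_☉ = 10^(−0.4 × 11.061) = 3.764×10^-5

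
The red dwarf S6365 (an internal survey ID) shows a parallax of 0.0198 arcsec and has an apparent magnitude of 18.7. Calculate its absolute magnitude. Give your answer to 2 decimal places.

M ≈ 15.18

d = 1/p = 1/0.0198″ = 50.51 pc
5 log₁₀(d/10 pc) = 5 log₁₀(50.51) − 5 = 3.517
M = m − 5 log₁₀(d/10) = 18.7 − 3.517 = 15.183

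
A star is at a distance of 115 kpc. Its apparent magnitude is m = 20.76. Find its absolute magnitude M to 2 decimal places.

d = 115 kpc = 115000 pc
5 log₁₀(d/10 pc) = 5 log₁₀(115000) − 5 = 20.303
M = m − 5 log₁₀(d/10) = 20.76 − 20.303 = 0.457

M ≈ 0.46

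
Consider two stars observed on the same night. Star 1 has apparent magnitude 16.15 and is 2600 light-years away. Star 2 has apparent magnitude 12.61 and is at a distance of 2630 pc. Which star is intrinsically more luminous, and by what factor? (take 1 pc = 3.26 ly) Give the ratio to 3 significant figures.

Star 2 is more luminous, by a factor of 283.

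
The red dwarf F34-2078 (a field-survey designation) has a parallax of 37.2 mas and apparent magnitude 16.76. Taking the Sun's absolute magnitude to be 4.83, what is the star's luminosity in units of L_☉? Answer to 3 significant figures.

L/L_☉ ≈ 1.22×10^-4

d = 1/p = 1000/37.2 mas = 26.88 pc
M = m − 5 log₁₀ d + 5 = 16.76 − 5·1.4295 + 5 = 14.613
M − M_☉ = 14.613 − 4.83 = 9.783
L/L_☉ = 10^(−0.4 × 9.783) = 1.222×10^-4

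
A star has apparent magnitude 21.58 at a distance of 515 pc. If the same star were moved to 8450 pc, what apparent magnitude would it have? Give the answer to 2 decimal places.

m ≈ 27.66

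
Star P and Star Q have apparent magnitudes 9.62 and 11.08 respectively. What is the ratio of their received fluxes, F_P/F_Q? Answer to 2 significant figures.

Δm = 9.62 − (11.08) = -1.46
Flux ratio = 10^(−0.4 Δm) = 10^(−0.4 × -1.46) = 10^0.584 = 3.837

F_P/F_Q ≈ 3.8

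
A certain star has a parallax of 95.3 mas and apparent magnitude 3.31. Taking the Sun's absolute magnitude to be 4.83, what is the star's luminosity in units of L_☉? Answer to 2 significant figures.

L/L_☉ ≈ 4.5

d = 1/p = 1000/95.3 mas = 10.49 pc
M = m − 5 log₁₀ d + 5 = 3.31 − 5·1.0209 + 5 = 3.205
M − M_☉ = 3.205 − 4.83 = -1.625
L/L_☉ = 10^(−0.4 × -1.625) = 4.465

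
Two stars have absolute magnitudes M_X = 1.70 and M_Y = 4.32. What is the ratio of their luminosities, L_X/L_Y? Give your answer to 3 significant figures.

ΔM = M_X − M_Y = -2.62
L_X/L_Y = 10^(−0.4 ΔM) = 10^1.048 = 11.17

L_X/L_Y ≈ 11.2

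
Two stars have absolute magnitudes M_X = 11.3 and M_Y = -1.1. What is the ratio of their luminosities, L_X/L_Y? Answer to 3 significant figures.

L_X/L_Y ≈ 1.10×10^-5

ΔM = M_X − M_Y = 12.4
L_X/L_Y = 10^(−0.4 ΔM) = 10^-4.960 = 1.096×10^-5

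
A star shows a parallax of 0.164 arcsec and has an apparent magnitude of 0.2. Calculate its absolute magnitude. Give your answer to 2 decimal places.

M ≈ 1.27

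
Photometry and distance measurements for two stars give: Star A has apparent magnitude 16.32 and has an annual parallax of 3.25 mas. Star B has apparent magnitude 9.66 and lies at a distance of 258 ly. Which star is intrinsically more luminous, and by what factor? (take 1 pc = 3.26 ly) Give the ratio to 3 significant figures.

Star A: p = 3.25 mas = 3.25×10^-3″ → d = 1/p = 307.7 pc
Star A: M = m − 5 log₁₀ d + 5 = 16.32 − 5·2.4881 + 5 = 8.879
Star B: d = 258 ly / 3.26 = 79.14 pc
Star B: M = m − 5 log₁₀ d + 5 = 9.66 − 5·1.8984 + 5 = 5.168
ΔM = M_A − M_B = 8.879 − (5.168) = 3.711; smaller M is more luminous → Star B.
L ratio = 10^(0.4 |ΔM|) = 10^1.485 = 30.52

Star B is more luminous, by a factor of 30.5.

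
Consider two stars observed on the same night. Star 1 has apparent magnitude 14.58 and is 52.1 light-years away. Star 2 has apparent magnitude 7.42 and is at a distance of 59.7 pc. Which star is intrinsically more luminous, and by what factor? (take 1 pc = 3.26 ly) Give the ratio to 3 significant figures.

Star 1: d = 52.1 ly / 3.26 = 15.98 pc
Star 1: M = m − 5 log₁₀ d + 5 = 14.58 − 5·1.2036 + 5 = 13.562
Star 2: M = m − 5 log₁₀ d + 5 = 7.42 − 5·1.7760 + 5 = 3.540
ΔM = M_1 − M_2 = 13.562 − (3.540) = 10.022; smaller M is more luminous → Star 2.
L ratio = 10^(0.4 |ΔM|) = 10^4.009 = 10200

Star 2 is more luminous, by a factor of 10200.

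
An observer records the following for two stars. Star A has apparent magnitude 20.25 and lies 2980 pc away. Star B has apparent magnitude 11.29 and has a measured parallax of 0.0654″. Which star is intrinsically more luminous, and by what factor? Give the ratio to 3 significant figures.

Star A: M = m − 5 log₁₀ d + 5 = 20.25 − 5·3.4742 + 5 = 7.879
Star B: d = 1/p = 1/0.0654″ = 15.29 pc
Star B: M = m − 5 log₁₀ d + 5 = 11.29 − 5·1.1844 + 5 = 10.368
ΔM = M_A − M_B = 7.879 − (10.368) = -2.489; smaller M is more luminous → Star A.
L ratio = 10^(0.4 |ΔM|) = 10^0.996 = 9.899

Star A is more luminous, by a factor of 9.90.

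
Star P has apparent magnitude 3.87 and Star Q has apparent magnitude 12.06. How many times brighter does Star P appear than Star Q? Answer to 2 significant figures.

1900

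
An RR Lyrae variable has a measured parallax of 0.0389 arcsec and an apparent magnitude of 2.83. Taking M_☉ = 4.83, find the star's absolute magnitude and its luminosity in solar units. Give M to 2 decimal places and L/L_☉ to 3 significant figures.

M ≈ 0.78; L/L_☉ ≈ 41.7

d = 1/p = 1/0.0389″ = 25.71 pc
M = m − 5 log₁₀ d + 5 = 2.83 − 5·1.4101 + 5 = 0.780
M − M_☉ = 0.780 − 4.83 = -4.050
L/L_☉ = 10^(−0.4 × -4.050) = 41.70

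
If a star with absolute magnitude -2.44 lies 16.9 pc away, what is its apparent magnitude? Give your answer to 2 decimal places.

m ≈ -1.30

m = M + 5 log₁₀ d − 5 = -2.44 + 5·1.2279 − 5 = -1.301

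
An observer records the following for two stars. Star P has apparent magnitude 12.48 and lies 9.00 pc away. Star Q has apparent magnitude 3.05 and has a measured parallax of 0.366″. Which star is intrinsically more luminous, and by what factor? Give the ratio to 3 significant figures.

Star Q is more luminous, by a factor of 545.

Star P: M = m − 5 log₁₀ d + 5 = 12.48 − 5·0.9542 + 5 = 12.709
Star Q: d = 1/p = 1/0.366″ = 2.732 pc
Star Q: M = m − 5 log₁₀ d + 5 = 3.05 − 5·0.4365 + 5 = 5.867
ΔM = M_P − M_Q = 12.709 − (5.867) = 6.841; smaller M is more luminous → Star Q.
L ratio = 10^(0.4 |ΔM|) = 10^2.737 = 545.2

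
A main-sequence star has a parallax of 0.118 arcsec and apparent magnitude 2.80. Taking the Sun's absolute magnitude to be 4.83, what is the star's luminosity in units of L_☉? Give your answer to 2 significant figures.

d = 1/p = 1/0.118″ = 8.475 pc
M = m − 5 log₁₀ d + 5 = 2.80 − 5·0.9281 + 5 = 3.159
M − M_☉ = 3.159 − 4.83 = -1.671
L/L_☉ = 10^(−0.4 × -1.671) = 4.658

L/L_☉ ≈ 4.7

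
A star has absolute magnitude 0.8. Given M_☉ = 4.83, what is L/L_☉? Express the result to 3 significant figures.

L/L_☉ ≈ 40.9

M − M_☉ = 0.8 − 4.83 = -4.030
L/L_☉ = 10^(−0.4 (M − M_☉)) = 10^1.612 = 40.93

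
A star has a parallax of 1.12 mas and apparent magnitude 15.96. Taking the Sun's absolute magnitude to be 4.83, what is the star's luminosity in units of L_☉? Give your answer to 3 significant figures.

L/L_☉ ≈ 0.282

d = 1/p = 1000/1.12 mas = 892.9 pc
M = m − 5 log₁₀ d + 5 = 15.96 − 5·2.9508 + 5 = 6.206
M − M_☉ = 6.206 − 4.83 = 1.376
L/L_☉ = 10^(−0.4 × 1.376) = 0.2816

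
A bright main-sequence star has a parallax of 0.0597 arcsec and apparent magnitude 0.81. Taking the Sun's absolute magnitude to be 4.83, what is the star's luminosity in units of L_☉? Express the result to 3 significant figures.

L/L_☉ ≈ 114

d = 1/p = 1/0.0597″ = 16.75 pc
M = m − 5 log₁₀ d + 5 = 0.81 − 5·1.2240 + 5 = -0.310
M − M_☉ = -0.310 − 4.83 = -5.140
L/L_☉ = 10^(−0.4 × -5.140) = 113.8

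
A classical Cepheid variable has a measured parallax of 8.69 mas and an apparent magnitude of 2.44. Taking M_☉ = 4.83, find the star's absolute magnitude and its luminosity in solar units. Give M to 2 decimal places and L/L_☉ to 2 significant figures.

d = 1/p = 1000/8.69 mas = 115.1 pc
M = m − 5 log₁₀ d + 5 = 2.44 − 5·2.0610 + 5 = -2.865
M − M_☉ = -2.865 − 4.83 = -7.695
L/L_☉ = 10^(−0.4 × -7.695) = 1197

M ≈ -2.86; L/L_☉ ≈ 1200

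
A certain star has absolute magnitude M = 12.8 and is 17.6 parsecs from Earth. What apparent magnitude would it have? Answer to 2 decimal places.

m ≈ 14.03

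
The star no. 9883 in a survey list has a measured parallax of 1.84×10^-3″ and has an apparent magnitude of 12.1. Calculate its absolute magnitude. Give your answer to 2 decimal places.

d = 1/p = 1/1.84×10^-3″ = 543.5 pc
5 log₁₀(d/10 pc) = 5 log₁₀(543.5) − 5 = 8.676
M = m − 5 log₁₀(d/10) = 12.1 − 8.676 = 3.424

M ≈ 3.42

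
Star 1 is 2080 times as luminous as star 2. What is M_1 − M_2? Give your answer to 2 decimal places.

Pogson: ΔM = −2.5 log₁₀(ratio) = −2.5 log₁₀(2080) = −2.5 × 3.3181 = -8.295
Star 1 is brighter, so it has the smaller magnitude: the difference is negative.

M_1 − M_2 ≈ -8.30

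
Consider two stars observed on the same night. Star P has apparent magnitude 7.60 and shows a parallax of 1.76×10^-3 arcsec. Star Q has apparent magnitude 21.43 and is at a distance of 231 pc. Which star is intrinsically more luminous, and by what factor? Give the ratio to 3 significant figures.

Star P: d = 1/p = 1/1.76×10^-3″ = 568.2 pc
Star P: M = m − 5 log₁₀ d + 5 = 7.60 − 5·2.7545 + 5 = -1.172
Star Q: M = m − 5 log₁₀ d + 5 = 21.43 − 5·2.3636 + 5 = 14.612
ΔM = M_P − M_Q = -1.172 − (14.612) = -15.784; smaller M is more luminous → Star P.
L ratio = 10^(0.4 |ΔM|) = 10^6.314 = 2.059×10^6

Star P is more luminous, by a factor of 2.06×10^6.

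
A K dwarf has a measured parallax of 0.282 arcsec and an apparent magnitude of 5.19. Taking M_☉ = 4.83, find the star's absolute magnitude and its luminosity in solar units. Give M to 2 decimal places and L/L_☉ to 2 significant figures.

M ≈ 7.44; L/L_☉ ≈ 0.090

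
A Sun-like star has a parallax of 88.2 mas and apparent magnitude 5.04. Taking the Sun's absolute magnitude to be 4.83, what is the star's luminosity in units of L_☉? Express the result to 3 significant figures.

d = 1/p = 1000/88.2 mas = 11.34 pc
M = m − 5 log₁₀ d + 5 = 5.04 − 5·1.0545 + 5 = 4.767
M − M_☉ = 4.767 − 4.83 = -0.063
L/L_☉ = 10^(−0.4 × -0.063) = 1.059

L/L_☉ ≈ 1.06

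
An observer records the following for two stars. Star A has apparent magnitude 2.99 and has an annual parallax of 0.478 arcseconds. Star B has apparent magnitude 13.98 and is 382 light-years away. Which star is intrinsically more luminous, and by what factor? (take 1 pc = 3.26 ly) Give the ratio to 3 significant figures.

Star A is more luminous, by a factor of 7.93.

Star A: d = 1/p = 1/0.478″ = 2.092 pc
Star A: M = m − 5 log₁₀ d + 5 = 2.99 − 5·0.3206 + 5 = 6.387
Star B: d = 382 ly / 3.26 = 117.2 pc
Star B: M = m − 5 log₁₀ d + 5 = 13.98 − 5·2.0688 + 5 = 8.636
ΔM = M_A − M_B = 6.387 − (8.636) = -2.249; smaller M is more luminous → Star A.
L ratio = 10^(0.4 |ΔM|) = 10^0.899 = 7.933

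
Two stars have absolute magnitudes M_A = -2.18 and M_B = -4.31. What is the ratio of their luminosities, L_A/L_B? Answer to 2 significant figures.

L_A/L_B ≈ 0.14

ΔM = M_A − M_B = 2.13
L_A/L_B = 10^(−0.4 ΔM) = 10^-0.852 = 0.1406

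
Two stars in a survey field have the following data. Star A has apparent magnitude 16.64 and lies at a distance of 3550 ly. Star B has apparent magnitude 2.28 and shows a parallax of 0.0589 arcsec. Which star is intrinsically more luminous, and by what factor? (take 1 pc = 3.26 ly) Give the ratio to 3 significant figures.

Star B is more luminous, by a factor of 135.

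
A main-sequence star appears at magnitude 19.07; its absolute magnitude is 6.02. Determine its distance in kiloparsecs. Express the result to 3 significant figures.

d ≈ 4.07 kpc

Distance modulus: m − M = 19.07 − (6.02) = 13.050
m − M = 5 log₁₀ d − 5
log₁₀ d = (m − M)/5 + 1 = 3.6100
d = 10^3.6100 = 4074 pc
= 4.074 kpc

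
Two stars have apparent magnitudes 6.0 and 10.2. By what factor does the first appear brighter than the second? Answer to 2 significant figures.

48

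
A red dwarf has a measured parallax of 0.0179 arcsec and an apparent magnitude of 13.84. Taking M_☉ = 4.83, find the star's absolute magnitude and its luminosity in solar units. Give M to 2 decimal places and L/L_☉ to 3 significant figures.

M ≈ 10.10; L/L_☉ ≈ 7.77×10^-3

d = 1/p = 1/0.0179″ = 55.87 pc
M = m − 5 log₁₀ d + 5 = 13.84 − 5·1.7471 + 5 = 10.104
M − M_☉ = 10.104 − 4.83 = 5.274
L/L_☉ = 10^(−0.4 × 5.274) = 7.768×10^-3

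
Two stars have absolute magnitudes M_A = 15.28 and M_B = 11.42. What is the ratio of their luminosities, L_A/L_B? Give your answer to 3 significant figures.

L_A/L_B ≈ 0.0286

ΔM = M_A − M_B = 3.86
L_A/L_B = 10^(−0.4 ΔM) = 10^-1.544 = 0.02858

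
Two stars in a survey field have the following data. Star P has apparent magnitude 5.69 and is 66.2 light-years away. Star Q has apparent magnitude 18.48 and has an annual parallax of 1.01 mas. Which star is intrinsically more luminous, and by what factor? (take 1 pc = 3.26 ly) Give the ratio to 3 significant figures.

Star P: d = 66.2 ly / 3.26 = 20.31 pc
Star P: M = m − 5 log₁₀ d + 5 = 5.69 − 5·1.3076 + 5 = 4.152
Star Q: p = 1.01 mas = 1.01×10^-3″ → d = 1/p = 990.1 pc
Star Q: M = m − 5 log₁₀ d + 5 = 18.48 − 5·2.9957 + 5 = 8.502
ΔM = M_P − M_Q = 4.152 − (8.502) = -4.350; smaller M is more luminous → Star P.
L ratio = 10^(0.4 |ΔM|) = 10^1.740 = 54.94

Star P is more luminous, by a factor of 54.9.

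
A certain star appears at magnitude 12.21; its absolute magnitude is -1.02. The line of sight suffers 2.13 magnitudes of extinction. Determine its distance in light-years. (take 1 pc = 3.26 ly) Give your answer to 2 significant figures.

m − M = 5 log₁₀(d/10 pc) + A  ⇒  12.21 − (-1.02) − 2.13 = 5 log₁₀(d/10)
11.100 = 5 log₁₀(d/10)
log₁₀ d = (m − M − A)/5 + 1 = 3.2200
d = 10^3.2200 = 1660 pc
= 5410 ly

d ≈ 5400 ly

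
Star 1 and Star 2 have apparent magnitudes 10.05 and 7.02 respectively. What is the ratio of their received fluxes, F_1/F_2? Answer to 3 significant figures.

F_1/F_2 ≈ 0.0614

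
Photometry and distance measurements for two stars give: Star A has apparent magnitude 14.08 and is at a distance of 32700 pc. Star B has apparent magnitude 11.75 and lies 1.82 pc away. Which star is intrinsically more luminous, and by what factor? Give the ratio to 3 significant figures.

Star A is more luminous, by a factor of 3.78×10^7.

Star A: M = m − 5 log₁₀ d + 5 = 14.08 − 5·4.5145 + 5 = -3.493
Star B: M = m − 5 log₁₀ d + 5 = 11.75 − 5·0.2601 + 5 = 15.450
ΔM = M_A − M_B = -3.493 − (15.450) = -18.942; smaller M is more luminous → Star A.
L ratio = 10^(0.4 |ΔM|) = 10^7.577 = 3.775×10^7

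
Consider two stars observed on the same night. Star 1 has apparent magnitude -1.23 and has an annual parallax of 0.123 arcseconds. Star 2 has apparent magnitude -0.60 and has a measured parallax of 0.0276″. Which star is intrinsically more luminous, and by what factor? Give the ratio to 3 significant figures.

Star 1: d = 1/p = 1/0.123″ = 8.130 pc
Star 1: M = m − 5 log₁₀ d + 5 = -1.23 − 5·0.9101 + 5 = -0.780
Star 2: d = 1/p = 1/0.0276″ = 36.23 pc
Star 2: M = m − 5 log₁₀ d + 5 = -0.60 − 5·1.5591 + 5 = -3.395
ΔM = M_1 − M_2 = -0.780 − (-3.395) = 2.615; smaller M is more luminous → Star 2.
L ratio = 10^(0.4 |ΔM|) = 10^1.046 = 11.12

Star 2 is more luminous, by a factor of 11.1.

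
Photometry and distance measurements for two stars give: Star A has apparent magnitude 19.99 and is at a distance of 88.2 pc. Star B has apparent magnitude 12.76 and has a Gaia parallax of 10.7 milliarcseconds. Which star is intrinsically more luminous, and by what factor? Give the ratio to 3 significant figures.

Star B is more luminous, by a factor of 876.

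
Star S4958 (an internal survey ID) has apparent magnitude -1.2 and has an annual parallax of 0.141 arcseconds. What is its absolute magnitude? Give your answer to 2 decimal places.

M ≈ -0.45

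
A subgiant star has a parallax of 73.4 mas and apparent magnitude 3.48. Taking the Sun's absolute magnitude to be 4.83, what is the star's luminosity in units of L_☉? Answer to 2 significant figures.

d = 1/p = 1000/73.4 mas = 13.62 pc
M = m − 5 log₁₀ d + 5 = 3.48 − 5·1.1343 + 5 = 2.808
M − M_☉ = 2.808 − 4.83 = -2.022
L/L_☉ = 10^(−0.4 × -2.022) = 6.436

L/L_☉ ≈ 6.4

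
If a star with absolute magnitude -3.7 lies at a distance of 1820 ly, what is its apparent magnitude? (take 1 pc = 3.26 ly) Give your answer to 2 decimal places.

d = 1820 ly / 3.26 = 558.3 pc
m = M + 5 log₁₀ d − 5 = -3.7 + 5·2.7469 − 5 = 5.034

m ≈ 5.03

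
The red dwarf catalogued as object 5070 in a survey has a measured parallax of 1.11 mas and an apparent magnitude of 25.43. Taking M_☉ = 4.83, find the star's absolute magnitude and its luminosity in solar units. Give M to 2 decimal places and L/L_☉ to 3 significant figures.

M ≈ 15.66; L/L_☉ ≈ 4.67×10^-5

d = 1/p = 1000/1.11 mas = 900.9 pc
M = m − 5 log₁₀ d + 5 = 25.43 − 5·2.9547 + 5 = 15.657
M − M_☉ = 15.657 − 4.83 = 10.827
L/L_☉ = 10^(−0.4 × 10.827) = 4.670×10^-5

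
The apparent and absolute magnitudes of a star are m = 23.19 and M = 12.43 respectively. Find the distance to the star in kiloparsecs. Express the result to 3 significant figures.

d ≈ 1.42 kpc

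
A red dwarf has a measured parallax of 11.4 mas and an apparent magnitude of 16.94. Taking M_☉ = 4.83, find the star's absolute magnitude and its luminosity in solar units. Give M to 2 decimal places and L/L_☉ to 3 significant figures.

M ≈ 12.22; L/L_☉ ≈ 1.10×10^-3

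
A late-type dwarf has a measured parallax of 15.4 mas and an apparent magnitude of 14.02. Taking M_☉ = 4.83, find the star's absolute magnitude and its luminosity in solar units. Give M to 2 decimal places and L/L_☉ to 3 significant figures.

d = 1/p = 1000/15.4 mas = 64.94 pc
M = m − 5 log₁₀ d + 5 = 14.02 − 5·1.8125 + 5 = 9.958
M − M_☉ = 9.958 − 4.83 = 5.128
L/L_☉ = 10^(−0.4 × 5.128) = 8.891×10^-3

M ≈ 9.96; L/L_☉ ≈ 8.89×10^-3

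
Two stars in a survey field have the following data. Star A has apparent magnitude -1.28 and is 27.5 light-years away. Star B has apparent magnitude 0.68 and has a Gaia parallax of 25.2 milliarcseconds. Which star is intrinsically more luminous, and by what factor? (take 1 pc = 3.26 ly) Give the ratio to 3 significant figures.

Star A: d = 27.5 ly / 3.26 = 8.436 pc
Star A: M = m − 5 log₁₀ d + 5 = -1.28 − 5·0.9261 + 5 = -0.911
Star B: p = 25.2 mas = 0.0252″ → d = 1/p = 39.68 pc
Star B: M = m − 5 log₁₀ d + 5 = 0.68 − 5·1.5986 + 5 = -2.313
ΔM = M_A − M_B = -0.911 − (-2.313) = 1.402; smaller M is more luminous → Star B.
L ratio = 10^(0.4 |ΔM|) = 10^0.561 = 3.639

Star B is more luminous, by a factor of 3.64.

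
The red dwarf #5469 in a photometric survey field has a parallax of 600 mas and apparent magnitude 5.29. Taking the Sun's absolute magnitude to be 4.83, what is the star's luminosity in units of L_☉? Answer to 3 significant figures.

d = 1/p = 1000/600 mas = 1.667 pc
M = m − 5 log₁₀ d + 5 = 5.29 − 5·0.2218 + 5 = 9.181
M − M_☉ = 9.181 − 4.83 = 4.351
L/L_☉ = 10^(−0.4 × 4.351) = 0.01818

L/L_☉ ≈ 0.0182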